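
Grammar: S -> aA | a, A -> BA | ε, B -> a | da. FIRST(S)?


Per alternative of S: FIRST(aA) = {a}; FIRST(a) = {a}
FIRST(S) = {a}


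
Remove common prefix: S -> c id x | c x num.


Common prefix: 'c'
Factored: S -> c S', S' -> id x | x num


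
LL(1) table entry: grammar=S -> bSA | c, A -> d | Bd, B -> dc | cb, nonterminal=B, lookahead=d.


For [B, d]: 'd' ∈ FIRST(dc)
Entry: B -> dc


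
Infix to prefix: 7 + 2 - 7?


left-to-right (same/higher precedence on left): tree is (- (+ 7 2) 7)
Prefix: - + 7 2 7


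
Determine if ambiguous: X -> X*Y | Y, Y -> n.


precedence layered via separate nonterminal Y: deterministic
Unambiguous


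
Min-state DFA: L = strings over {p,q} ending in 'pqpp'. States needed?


Track the longest suffix of input matching a prefix of 'pqpp': 5 classes (prefixes of length 0..4)
Minimal DFA: 5 states


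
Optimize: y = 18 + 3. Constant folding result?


18 + 3 = 21 at compile time
Optimized: y = 21


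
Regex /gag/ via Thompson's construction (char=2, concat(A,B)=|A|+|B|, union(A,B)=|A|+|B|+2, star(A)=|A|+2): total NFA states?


Syntax tree has 3 char leaf(s), 0 union(s), 0 star(s)
chars contribute 3×2 = 6; each union adds +2; each star adds +2
Total: 6 + 0 + 0 = 6 states


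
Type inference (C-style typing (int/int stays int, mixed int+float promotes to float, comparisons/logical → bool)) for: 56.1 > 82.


Operand types: float > int
Rule: comparison yields bool
Result type: bool


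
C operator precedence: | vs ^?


'^' is bitwise XOR (level 4); '|' is bitwise OR (level 3)
Higher level binds tighter
'^' has higher precedence than '|'


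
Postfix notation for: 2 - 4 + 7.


Left to right (same or higher precedence on left)
Postfix: 2 4 - 7 +


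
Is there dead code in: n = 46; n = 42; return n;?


first assignment to n is overwritten before any read
Dead: 'n = 46'


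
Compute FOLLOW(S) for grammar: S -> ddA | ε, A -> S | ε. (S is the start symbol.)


$ ∈ FOLLOW(S). For each A -> αBβ: add FIRST(β)\{ε} to FOLLOW(B); if β nullable, add FOLLOW(A).
FOLLOW(S) = {$}


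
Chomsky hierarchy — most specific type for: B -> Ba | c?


Left-linear: every RHS is a terminal or one nonterminal followed by a terminal
Classification: Type 3 (Regular)


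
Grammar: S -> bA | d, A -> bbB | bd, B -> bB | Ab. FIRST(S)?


Per alternative of S: FIRST(bA) = {b}; FIRST(d) = {d}
FIRST(S) = {b, d}


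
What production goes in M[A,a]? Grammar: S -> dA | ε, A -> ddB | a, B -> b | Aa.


For [A, a]: 'a' ∈ FIRST(a)
Entry: A -> a


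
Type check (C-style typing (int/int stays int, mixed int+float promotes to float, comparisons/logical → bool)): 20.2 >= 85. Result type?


Operand types: float >= int
Rule: comparison yields bool
Result type: bool


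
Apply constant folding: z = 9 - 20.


9 - 20 = -11 at compile time
Optimized: z = -11


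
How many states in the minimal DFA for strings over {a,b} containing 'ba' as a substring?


KMP-style automaton: 2 progress states + 1 absorbing accept = 3
Minimal DFA: 3 states


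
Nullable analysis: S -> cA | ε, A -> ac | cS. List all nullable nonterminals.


A nonterminal is nullable iff some alternative derives ε (directly, or every symbol in it is nullable)
Nullable: {S}


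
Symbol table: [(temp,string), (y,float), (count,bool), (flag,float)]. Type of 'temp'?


Lookup 'temp' → type string


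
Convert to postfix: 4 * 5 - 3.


Left to right (same or higher precedence on left)
Postfix: 4 5 * 3 -


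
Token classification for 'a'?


Pattern: letter/underscore followed by alphanumerics, not a keyword
Type: IDENTIFIER


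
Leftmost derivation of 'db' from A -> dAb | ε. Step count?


Derivation: A => dAb => db
Steps: 2


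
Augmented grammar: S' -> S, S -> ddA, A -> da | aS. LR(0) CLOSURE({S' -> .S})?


Start: S' -> .S
For each item with dot before a nonterminal B, add B -> .γ for every B-production
Closure: [S' -> .S, S -> .ddA]


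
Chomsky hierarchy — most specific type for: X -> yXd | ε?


Single nonterminal LHS, but y^n d^n is not regular
Classification: Type 2 (Context-Free)


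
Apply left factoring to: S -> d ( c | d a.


Common prefix: 'd'
Factored: S -> d S', S' -> ( c | a


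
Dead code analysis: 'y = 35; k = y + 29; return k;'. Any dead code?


y is read by k's definition; k is returned
No dead code


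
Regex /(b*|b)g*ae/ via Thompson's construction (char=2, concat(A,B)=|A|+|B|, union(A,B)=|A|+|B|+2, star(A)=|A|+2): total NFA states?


Syntax tree has 5 char leaf(s), 1 union(s), 2 star(s)
chars contribute 5×2 = 10; each union adds +2; each star adds +2
Total: 10 + 2 + 4 = 16 states


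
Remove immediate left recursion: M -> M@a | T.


Left-recursive alternatives: M@a; non-recursive: T
Introduce M': M -> TM', M' -> @aM' | ε


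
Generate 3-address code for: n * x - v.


Break into single-operator statements:
t1 = n * x
t2 = t1 - v


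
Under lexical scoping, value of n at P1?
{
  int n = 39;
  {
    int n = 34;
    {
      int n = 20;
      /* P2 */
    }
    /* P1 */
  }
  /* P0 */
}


n declared in the same block as P1
n = 34


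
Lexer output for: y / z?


Scan left to right, longest-match per lexeme
Tokens: ID(y), OP(/), ID(z)


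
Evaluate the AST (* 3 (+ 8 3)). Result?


Evaluate inner: (+ 8 3) = 11
Evaluate root: (* 3 11) = 33
Result: 33


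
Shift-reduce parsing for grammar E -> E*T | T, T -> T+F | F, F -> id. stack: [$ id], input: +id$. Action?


'id' on top is the handle for F -> id
Action: reduce (F -> id)


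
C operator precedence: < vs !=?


'<' is relational (level 7); '!=' is equality (level 6)
Higher level binds tighter
'<' has higher precedence than '!='


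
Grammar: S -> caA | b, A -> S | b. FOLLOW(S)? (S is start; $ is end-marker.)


$ ∈ FOLLOW(S). For each A -> αBβ: add FIRST(β)\{ε} to FOLLOW(B); if β nullable, add FOLLOW(A).
FOLLOW(S) = {$}


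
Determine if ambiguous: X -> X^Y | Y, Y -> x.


precedence layered via separate nonterminal Y: deterministic
Unambiguous


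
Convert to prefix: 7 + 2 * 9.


'*' binds tighter: tree is (+ 7 (* 2 9))
Prefix: + 7 * 2 9


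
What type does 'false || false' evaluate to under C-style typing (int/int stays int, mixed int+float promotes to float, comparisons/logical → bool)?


Operand types: bool || bool
Rule: logical operators take bool operands and yield bool
Result type: bool


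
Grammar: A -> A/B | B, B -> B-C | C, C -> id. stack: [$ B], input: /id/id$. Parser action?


lookahead ∉ {-} so B won't extend; reduce A -> B
Action: reduce (A -> B)


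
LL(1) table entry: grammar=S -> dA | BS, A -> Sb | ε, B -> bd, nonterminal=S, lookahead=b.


For [S, b]: 'b' ∈ FIRST(BS)
Entry: S -> BS


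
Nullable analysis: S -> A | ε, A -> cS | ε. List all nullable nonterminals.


A nonterminal is nullable iff some alternative derives ε (directly, or every symbol in it is nullable)
Nullable: {A, S}


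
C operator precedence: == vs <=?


'<=' is relational (level 7); '==' is equality (level 6)
Higher level binds tighter
'<=' has higher precedence than '=='


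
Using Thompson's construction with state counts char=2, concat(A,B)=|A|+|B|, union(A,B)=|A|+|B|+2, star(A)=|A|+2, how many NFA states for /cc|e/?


Syntax tree has 3 char leaf(s), 1 union(s), 0 star(s)
chars contribute 3×2 = 6; each union adds +2; each star adds +2
Total: 6 + 2 + 0 = 8 states


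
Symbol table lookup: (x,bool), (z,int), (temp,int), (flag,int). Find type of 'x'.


Lookup 'x' → type bool


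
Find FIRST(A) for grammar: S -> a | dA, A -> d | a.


Per alternative of A: FIRST(d) = {d}; FIRST(a) = {a}
FIRST(A) = {a, d}


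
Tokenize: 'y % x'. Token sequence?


Scan left to right, longest-match per lexeme
Tokens: ID(y), OP(%), ID(x)


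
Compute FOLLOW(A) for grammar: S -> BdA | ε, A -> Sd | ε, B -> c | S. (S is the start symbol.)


$ ∈ FOLLOW(S). For each A -> αBβ: add FIRST(β)\{ε} to FOLLOW(B); if β nullable, add FOLLOW(A).
FOLLOW(A) = {$, d}


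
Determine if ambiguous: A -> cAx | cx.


balanced c^n…x^n: each string has a unique parse
Unambiguous


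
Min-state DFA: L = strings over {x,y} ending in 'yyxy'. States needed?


Track the longest suffix of input matching a prefix of 'yyxy': 5 classes (prefixes of length 0..4)
Minimal DFA: 5 states


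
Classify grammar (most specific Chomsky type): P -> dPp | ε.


Single nonterminal LHS, but d^n p^n is not regular
Classification: Type 2 (Context-Free)


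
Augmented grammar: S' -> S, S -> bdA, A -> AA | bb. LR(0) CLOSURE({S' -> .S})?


Start: S' -> .S
For each item with dot before a nonterminal B, add B -> .γ for every B-production
Closure: [S' -> .S, S -> .bdA]


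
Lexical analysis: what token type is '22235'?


Pattern: digits only
Type: INTEGER_LITERAL


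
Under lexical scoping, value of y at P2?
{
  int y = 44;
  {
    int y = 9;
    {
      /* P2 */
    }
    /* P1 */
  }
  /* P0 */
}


P2's block does not declare y; resolves to the enclosing declaration at depth 1
y = 9


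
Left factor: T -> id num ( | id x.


Common prefix: 'id'
Factored: T -> id T', T' -> num ( | x


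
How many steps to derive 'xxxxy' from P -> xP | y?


Derivation: P => xP => xxP => xxxP => xxxxP => xxxxy
Steps: 5


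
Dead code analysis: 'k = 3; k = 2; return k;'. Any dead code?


first assignment to k is overwritten before any read
Dead: 'k = 3'


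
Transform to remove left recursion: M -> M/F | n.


Left-recursive alternatives: M/F; non-recursive: n
Introduce M': M -> nM', M' -> /FM' | ε


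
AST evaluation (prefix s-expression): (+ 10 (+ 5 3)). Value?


Evaluate inner: (+ 5 3) = 8
Evaluate root: (+ 10 8) = 18
Result: 18


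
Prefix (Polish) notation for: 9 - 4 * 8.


'*' binds tighter: tree is (- 9 (* 4 8))
Prefix: - 9 * 4 8


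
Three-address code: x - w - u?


Break into single-operator statements:
t1 = x - w
t2 = t1 - u


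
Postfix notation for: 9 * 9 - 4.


Left to right (same or higher precedence on left)
Postfix: 9 9 * 4 -


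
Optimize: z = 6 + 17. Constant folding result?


6 + 17 = 23 at compile time
Optimized: z = 23


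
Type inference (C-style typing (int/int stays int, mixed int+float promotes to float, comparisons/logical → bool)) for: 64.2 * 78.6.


Operand types: float * float
Rule: mixed int/float promotes to float; int/int stays int
Result type: float


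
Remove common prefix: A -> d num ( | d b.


Common prefix: 'd'
Factored: A -> d A', A' -> num ( | b


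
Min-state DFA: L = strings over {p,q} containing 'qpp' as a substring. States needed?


KMP-style automaton: 3 progress states + 1 absorbing accept = 4
Minimal DFA: 4 states


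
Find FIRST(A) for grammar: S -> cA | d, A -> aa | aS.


Per alternative of A: FIRST(aa) = {a}; FIRST(aS) = {a}
FIRST(A) = {a}


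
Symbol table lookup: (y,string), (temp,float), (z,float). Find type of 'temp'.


Lookup 'temp' → type float


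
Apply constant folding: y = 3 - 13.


3 - 13 = -10 at compile time
Optimized: y = -10


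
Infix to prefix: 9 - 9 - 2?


left-to-right (same/higher precedence on left): tree is (- (- 9 9) 2)
Prefix: - - 9 9 2


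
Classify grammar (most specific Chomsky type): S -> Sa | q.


Left-linear: every RHS is a terminal or one nonterminal followed by a terminal
Classification: Type 3 (Regular)


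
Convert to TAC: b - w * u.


Break into single-operator statements:
t1 = w * u
t2 = b - t1


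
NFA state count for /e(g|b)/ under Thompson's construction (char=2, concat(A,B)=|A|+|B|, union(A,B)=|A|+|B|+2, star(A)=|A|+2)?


Syntax tree has 3 char leaf(s), 1 union(s), 0 star(s)
chars contribute 3×2 = 6; each union adds +2; each star adds +2
Total: 6 + 2 + 0 = 8 states


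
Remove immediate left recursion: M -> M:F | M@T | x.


Left-recursive alternatives: M:F, M@T; non-recursive: x
Introduce M': M -> xM', M' -> :FM' | @TM' | ε


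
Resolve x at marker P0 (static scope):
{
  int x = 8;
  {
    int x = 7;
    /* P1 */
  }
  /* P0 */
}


x declared in the same block as P0
x = 8


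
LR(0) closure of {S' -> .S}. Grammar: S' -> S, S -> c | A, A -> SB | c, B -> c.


Start: S' -> .S
For each item with dot before a nonterminal B, add B -> .γ for every B-production
Closure: [S' -> .S, S -> .c, S -> .A, A -> .SB, A -> .c]


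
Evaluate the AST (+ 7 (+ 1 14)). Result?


Evaluate inner: (+ 1 14) = 15
Evaluate root: (+ 7 15) = 22
Result: 22


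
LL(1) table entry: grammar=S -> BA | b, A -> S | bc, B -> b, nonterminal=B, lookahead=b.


For [B, b]: 'b' ∈ FIRST(b)
Entry: B -> b


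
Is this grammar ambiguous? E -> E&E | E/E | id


'id&id/id' has two parse trees (no precedence encoded between & and /)
Ambiguous


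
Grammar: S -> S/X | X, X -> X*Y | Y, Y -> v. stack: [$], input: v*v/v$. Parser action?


no handle on stack; shift 'v'
Action: shift


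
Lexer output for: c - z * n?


Scan left to right, longest-match per lexeme
Tokens: ID(c), OP(-), ID(z), OP(*), ID(n)


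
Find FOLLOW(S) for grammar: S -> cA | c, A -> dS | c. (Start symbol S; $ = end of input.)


$ ∈ FOLLOW(S). For each A -> αBβ: add FIRST(β)\{ε} to FOLLOW(B); if β nullable, add FOLLOW(A).
FOLLOW(S) = {$}


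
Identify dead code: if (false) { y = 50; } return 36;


condition is constant false, so the whole block is unreachable
Dead: 'if (false) { y = 50; }'


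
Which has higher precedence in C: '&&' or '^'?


'^' is bitwise XOR (level 4); '&&' is logical AND (level 2)
Higher level binds tighter
'^' has higher precedence than '&&'


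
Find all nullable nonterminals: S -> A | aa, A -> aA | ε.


A nonterminal is nullable iff some alternative derives ε (directly, or every symbol in it is nullable)
Nullable: {A, S}


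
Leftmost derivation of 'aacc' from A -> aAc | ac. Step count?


Derivation: A => aAc => aacc
Steps: 2


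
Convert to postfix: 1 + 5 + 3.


Left to right (same or higher precedence on left)
Postfix: 1 5 + 3 +


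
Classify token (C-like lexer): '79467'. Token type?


Pattern: digits only
Type: INTEGER_LITERAL


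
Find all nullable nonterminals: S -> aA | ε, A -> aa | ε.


A nonterminal is nullable iff some alternative derives ε (directly, or every symbol in it is nullable)
Nullable: {A, S}


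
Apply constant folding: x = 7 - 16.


7 - 16 = -9 at compile time
Optimized: x = -9


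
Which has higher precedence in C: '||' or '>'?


'>' is relational (level 7); '||' is logical OR (level 1)
Higher level binds tighter
'>' has higher precedence than '||'


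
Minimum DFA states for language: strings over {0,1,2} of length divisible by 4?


Track length mod 4: states 0..3, accept at 0
Minimal DFA: 4 states


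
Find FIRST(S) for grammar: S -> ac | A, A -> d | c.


Per alternative of S: FIRST(ac) = {a}; FIRST(A) = {c, d}
FIRST(S) = {a, c, d}


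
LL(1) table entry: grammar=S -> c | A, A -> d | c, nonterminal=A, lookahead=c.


For [A, c]: 'c' ∈ FIRST(c)
Entry: A -> c


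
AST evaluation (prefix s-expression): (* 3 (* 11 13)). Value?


Evaluate inner: (* 11 13) = 143
Evaluate root: (* 3 143) = 429
Result: 429


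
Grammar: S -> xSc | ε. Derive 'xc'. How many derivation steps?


Derivation: S => xSc => xc
Steps: 2


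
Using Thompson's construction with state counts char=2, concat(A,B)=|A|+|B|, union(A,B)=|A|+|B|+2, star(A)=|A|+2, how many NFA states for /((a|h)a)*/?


Syntax tree has 3 char leaf(s), 1 union(s), 1 star(s)
chars contribute 3×2 = 6; each union adds +2; each star adds +2
Total: 6 + 2 + 2 = 10 states


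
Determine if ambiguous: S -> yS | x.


right-linear, alternatives start with distinct terminals 'y' vs 'x': unique leftmost derivation
Unambiguous


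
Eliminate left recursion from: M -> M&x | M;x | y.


Left-recursive alternatives: M&x, M;x; non-recursive: y
Introduce M': M -> yM', M' -> &xM' | ;xM' | ε


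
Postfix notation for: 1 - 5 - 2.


Left to right (same or higher precedence on left)
Postfix: 1 5 - 2 -


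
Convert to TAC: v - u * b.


Break into single-operator statements:
t1 = u * b
t2 = v - t1


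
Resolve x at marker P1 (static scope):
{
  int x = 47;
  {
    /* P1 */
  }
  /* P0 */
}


P1's block does not declare x; resolves to the enclosing declaration at depth 0
x = 47


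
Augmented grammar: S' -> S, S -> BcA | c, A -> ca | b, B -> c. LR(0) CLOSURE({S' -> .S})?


Start: S' -> .S
For each item with dot before a nonterminal B, add B -> .γ for every B-production
Closure: [S' -> .S, S -> .BcA, S -> .c, B -> .c]


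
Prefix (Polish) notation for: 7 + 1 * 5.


'*' binds tighter: tree is (+ 7 (* 1 5))
Prefix: + 7 * 1 5


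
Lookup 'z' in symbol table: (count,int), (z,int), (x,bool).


Lookup 'z' → type int


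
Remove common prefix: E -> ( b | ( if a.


Common prefix: '('
Factored: E -> ( E', E' -> b | if a


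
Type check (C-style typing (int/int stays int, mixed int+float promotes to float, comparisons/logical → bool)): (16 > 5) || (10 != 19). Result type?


Operand types: bool || bool
Rule: logical operators take bool operands and yield bool
Result type: bool


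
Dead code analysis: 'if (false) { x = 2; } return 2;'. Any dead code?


condition is constant false, so the whole block is unreachable
Dead: 'if (false) { x = 2; }'


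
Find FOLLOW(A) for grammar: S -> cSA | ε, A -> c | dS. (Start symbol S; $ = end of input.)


$ ∈ FOLLOW(S). For each A -> αBβ: add FIRST(β)\{ε} to FOLLOW(B); if β nullable, add FOLLOW(A).
FOLLOW(A) = {$, c, d}


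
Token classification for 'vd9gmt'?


Pattern: letter/underscore followed by alphanumerics, not a keyword
Type: IDENTIFIER


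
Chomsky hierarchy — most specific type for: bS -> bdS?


LHS has context (more than one symbol) and |LHS| ≤ |RHS|
Classification: Type 1 (Context-Sensitive)


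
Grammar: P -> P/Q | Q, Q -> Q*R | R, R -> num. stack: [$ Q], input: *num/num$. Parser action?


shift '*' to continue Q -> Q*R
Action: shift


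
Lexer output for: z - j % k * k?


Scan left to right, longest-match per lexeme
Tokens: ID(z), OP(-), ID(j), OP(%), ID(k), OP(*), ID(k)


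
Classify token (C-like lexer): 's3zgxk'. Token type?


Pattern: letter/underscore followed by alphanumerics, not a keyword
Type: IDENTIFIER


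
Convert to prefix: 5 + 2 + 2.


left-to-right (same/higher precedence on left): tree is (+ (+ 5 2) 2)
Prefix: + + 5 2 2


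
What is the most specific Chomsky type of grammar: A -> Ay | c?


Left-linear: every RHS is a terminal or one nonterminal followed by a terminal
Classification: Type 3 (Regular)


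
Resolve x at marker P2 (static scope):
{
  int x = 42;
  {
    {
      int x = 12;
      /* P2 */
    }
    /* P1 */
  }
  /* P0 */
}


x declared in the same block as P2
x = 12


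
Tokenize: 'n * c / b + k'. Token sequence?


Scan left to right, longest-match per lexeme
Tokens: ID(n), OP(*), ID(c), OP(/), ID(b), OP(+), ID(k)


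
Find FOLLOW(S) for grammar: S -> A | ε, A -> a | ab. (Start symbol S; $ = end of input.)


$ ∈ FOLLOW(S). For each A -> αBβ: add FIRST(β)\{ε} to FOLLOW(B); if β nullable, add FOLLOW(A).
FOLLOW(S) = {$}


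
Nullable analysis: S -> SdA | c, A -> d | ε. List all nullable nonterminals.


A nonterminal is nullable iff some alternative derives ε (directly, or every symbol in it is nullable)
Nullable: {A}


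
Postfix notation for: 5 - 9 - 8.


Left to right (same or higher precedence on left)
Postfix: 5 9 - 8 -


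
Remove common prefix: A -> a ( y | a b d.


Common prefix: 'a'
Factored: A -> a A', A' -> ( y | b d


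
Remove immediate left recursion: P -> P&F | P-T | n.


Left-recursive alternatives: P&F, P-T; non-recursive: n
Introduce P': P -> nP', P' -> &FP' | -TP' | ε


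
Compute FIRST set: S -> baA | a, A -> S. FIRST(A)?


Per alternative of A: FIRST(S) = {a, b}
FIRST(A) = {a, b}


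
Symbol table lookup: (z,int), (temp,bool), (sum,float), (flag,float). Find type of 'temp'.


Lookup 'temp' → type bool


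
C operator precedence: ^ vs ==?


'==' is equality (level 6); '^' is bitwise XOR (level 4)
Higher level binds tighter
'==' has higher precedence than '^'


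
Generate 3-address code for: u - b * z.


Break into single-operator statements:
t1 = b * z
t2 = u - t1


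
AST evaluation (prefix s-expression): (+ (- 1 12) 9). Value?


Evaluate inner: (- 1 12) = -11
Evaluate root: (+ -11 9) = -2
Result: -2


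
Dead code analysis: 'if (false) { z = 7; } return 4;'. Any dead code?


condition is constant false, so the whole block is unreachable
Dead: 'if (false) { z = 7; }'


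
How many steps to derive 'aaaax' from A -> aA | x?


Derivation: A => aA => aaA => aaaA => aaaaA => aaaax
Steps: 5


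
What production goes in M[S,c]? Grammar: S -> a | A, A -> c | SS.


For [S, c]: 'c' ∈ FIRST(A)
Entry: S -> A


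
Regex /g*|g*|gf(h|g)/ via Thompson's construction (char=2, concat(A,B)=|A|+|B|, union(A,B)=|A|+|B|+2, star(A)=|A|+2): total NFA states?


Syntax tree has 6 char leaf(s), 3 union(s), 2 star(s)
chars contribute 6×2 = 12; each union adds +2; each star adds +2
Total: 12 + 6 + 4 = 22 states


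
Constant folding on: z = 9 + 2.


9 + 2 = 11 at compile time
Optimized: z = 11


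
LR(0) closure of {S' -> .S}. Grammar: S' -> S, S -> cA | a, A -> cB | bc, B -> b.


Start: S' -> .S
For each item with dot before a nonterminal B, add B -> .γ for every B-production
Closure: [S' -> .S, S -> .cA, S -> .a]


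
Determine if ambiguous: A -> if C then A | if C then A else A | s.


dangling else: 'if C then if C then s else s' parses two ways
Ambiguous


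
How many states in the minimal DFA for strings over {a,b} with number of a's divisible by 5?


Track (count of a) mod 5: states 0..4, accept at 0
Minimal DFA: 5 states


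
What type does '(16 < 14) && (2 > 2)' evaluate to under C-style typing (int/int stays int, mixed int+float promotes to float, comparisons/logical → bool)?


Operand types: bool && bool
Rule: logical operators take bool operands and yield bool
Result type: bool


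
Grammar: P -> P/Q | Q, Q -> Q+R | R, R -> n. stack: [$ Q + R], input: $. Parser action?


handle 'Q+R' on top
Action: reduce (Q -> Q+R)


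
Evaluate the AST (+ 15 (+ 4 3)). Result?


Evaluate inner: (+ 4 3) = 7
Evaluate root: (+ 15 7) = 22
Result: 22


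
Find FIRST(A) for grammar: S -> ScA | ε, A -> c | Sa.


Per alternative of A: FIRST(c) = {c}; FIRST(Sa) = {a, c}
FIRST(A) = {a, c}


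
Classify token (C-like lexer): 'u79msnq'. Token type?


Pattern: letter/underscore followed by alphanumerics, not a keyword
Type: IDENTIFIER


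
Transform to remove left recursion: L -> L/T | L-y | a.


Left-recursive alternatives: L/T, L-y; non-recursive: a
Introduce L': L -> aL', L' -> /TL' | -yL' | ε


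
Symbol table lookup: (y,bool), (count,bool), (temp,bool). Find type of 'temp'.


Lookup 'temp' → type bool


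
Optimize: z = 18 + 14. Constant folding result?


18 + 14 = 32 at compile time
Optimized: z = 32


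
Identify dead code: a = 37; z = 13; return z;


a is assigned but never read
Dead: 'a = 37'


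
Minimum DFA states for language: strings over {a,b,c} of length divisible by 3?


Track length mod 3: states 0..2, accept at 0
Minimal DFA: 3 states


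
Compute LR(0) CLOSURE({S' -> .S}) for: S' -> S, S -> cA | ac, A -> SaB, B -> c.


Start: S' -> .S
For each item with dot before a nonterminal B, add B -> .γ for every B-production
Closure: [S' -> .S, S -> .cA, S -> .ac]


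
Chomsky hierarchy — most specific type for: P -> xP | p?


Right-linear: every RHS is a terminal or a terminal followed by one nonterminal
Classification: Type 3 (Regular)


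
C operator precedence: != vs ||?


'!=' is equality (level 6); '||' is logical OR (level 1)
Higher level binds tighter
'!=' has higher precedence than '||'


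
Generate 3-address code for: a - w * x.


Break into single-operator statements:
t1 = w * x
t2 = a - t1


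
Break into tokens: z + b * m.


Scan left to right, longest-match per lexeme
Tokens: ID(z), OP(+), ID(b), OP(*), ID(m)


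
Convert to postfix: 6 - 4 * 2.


* has higher precedence, evaluate 4*2 first
Postfix: 6 4 2 * -


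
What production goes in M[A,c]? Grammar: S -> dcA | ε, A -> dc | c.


For [A, c]: 'c' ∈ FIRST(c)
Entry: A -> c


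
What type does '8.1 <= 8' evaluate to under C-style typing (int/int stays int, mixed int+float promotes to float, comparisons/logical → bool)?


Operand types: float <= int
Rule: comparison yields bool
Result type: bool


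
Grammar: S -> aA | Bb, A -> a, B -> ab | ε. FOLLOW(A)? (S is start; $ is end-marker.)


$ ∈ FOLLOW(S). For each A -> αBβ: add FIRST(β)\{ε} to FOLLOW(B); if β nullable, add FOLLOW(A).
FOLLOW(A) = {$}


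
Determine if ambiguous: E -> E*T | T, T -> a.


precedence layered via separate nonterminal T: deterministic
Unambiguous


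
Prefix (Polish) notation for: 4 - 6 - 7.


left-to-right (same/higher precedence on left): tree is (- (- 4 6) 7)
Prefix: - - 4 6 7


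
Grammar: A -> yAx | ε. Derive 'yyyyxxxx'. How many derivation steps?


Derivation: A => yAx => yyAxx => yyyAxxx => yyyyAxxxx => yyyyxxxx
Steps: 5


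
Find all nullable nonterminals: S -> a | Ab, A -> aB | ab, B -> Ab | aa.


A nonterminal is nullable iff some alternative derives ε (directly, or every symbol in it is nullable)
Nullable: {}


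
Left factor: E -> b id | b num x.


Common prefix: 'b'
Factored: E -> b E', E' -> id | num x


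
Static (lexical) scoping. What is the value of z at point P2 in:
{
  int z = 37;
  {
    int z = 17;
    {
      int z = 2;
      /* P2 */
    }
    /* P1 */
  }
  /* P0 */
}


z declared in the same block as P2
z = 2


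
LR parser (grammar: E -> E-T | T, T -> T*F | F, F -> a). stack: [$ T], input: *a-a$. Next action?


shift '*' to continue T -> T*F
Action: shift


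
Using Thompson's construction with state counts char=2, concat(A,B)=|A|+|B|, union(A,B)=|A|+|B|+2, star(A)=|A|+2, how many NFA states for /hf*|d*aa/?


Syntax tree has 5 char leaf(s), 1 union(s), 2 star(s)
chars contribute 5×2 = 10; each union adds +2; each star adds +2
Total: 10 + 2 + 4 = 16 states


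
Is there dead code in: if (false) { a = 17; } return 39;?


condition is constant false, so the whole block is unreachable
Dead: 'if (false) { a = 17; }'


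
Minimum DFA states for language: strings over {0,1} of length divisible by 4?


Track length mod 4: states 0..3, accept at 0
Minimal DFA: 4 states


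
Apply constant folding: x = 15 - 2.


15 - 2 = 13 at compile time
Optimized: x = 13


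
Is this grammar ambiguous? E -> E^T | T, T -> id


precedence layered via separate nonterminal T: deterministic
Unambiguous


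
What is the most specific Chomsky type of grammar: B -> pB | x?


Right-linear: every RHS is a terminal or a terminal followed by one nonterminal
Classification: Type 3 (Regular)


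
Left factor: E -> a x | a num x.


Common prefix: 'a'
Factored: E -> a E', E' -> x | num x


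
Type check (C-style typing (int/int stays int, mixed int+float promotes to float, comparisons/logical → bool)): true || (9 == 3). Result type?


Operand types: bool || bool
Rule: logical operators take bool operands and yield bool
Result type: bool


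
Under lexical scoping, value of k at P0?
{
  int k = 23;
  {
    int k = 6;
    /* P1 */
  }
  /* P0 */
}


k declared in the same block as P0
k = 23


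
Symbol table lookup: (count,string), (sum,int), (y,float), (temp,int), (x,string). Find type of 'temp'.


Lookup 'temp' → type int


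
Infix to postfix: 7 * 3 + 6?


Left to right (same or higher precedence on left)
Postfix: 7 3 * 6 +


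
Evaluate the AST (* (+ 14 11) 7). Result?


Evaluate inner: (+ 14 11) = 25
Evaluate root: (* 25 7) = 175
Result: 175


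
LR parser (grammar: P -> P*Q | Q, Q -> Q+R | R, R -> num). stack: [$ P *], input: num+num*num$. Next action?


no handle ('P*' is not any RHS); shift 'num'
Action: shift


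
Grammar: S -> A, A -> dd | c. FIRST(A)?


Per alternative of A: FIRST(dd) = {d}; FIRST(c) = {c}
FIRST(A) = {c, d}


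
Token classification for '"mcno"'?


Pattern: double-quoted sequence
Type: STRING_LITERAL


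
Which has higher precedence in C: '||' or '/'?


'/' is multiplicative (level 10); '||' is logical OR (level 1)
Higher level binds tighter
'/' has higher precedence than '||'


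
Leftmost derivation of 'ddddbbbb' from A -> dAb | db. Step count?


Derivation: A => dAb => ddAbb => dddAbbb => ddddbbbb
Steps: 4


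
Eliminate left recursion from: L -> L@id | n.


Left-recursive alternatives: L@id; non-recursive: n
Introduce L': L -> nL', L' -> @idL' | ε


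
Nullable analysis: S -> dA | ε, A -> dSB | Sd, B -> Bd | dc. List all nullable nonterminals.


A nonterminal is nullable iff some alternative derives ε (directly, or every symbol in it is nullable)
Nullable: {S}


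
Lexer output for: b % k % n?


Scan left to right, longest-match per lexeme
Tokens: ID(b), OP(%), ID(k), OP(%), ID(n)


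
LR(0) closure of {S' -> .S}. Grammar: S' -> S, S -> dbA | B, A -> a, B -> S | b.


Start: S' -> .S
For each item with dot before a nonterminal B, add B -> .γ for every B-production
Closure: [S' -> .S, S -> .dbA, S -> .B, B -> .S, B -> .b]


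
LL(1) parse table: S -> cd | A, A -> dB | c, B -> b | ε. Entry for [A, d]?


For [A, d]: 'd' ∈ FIRST(dB)
Entry: A -> dB


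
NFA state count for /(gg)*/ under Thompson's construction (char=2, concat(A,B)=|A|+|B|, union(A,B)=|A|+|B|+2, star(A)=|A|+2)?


Syntax tree has 2 char leaf(s), 0 union(s), 1 star(s)
chars contribute 2×2 = 4; each union adds +2; each star adds +2
Total: 4 + 0 + 2 = 6 states


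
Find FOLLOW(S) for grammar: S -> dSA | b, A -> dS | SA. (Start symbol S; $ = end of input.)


$ ∈ FOLLOW(S). For each A -> αBβ: add FIRST(β)\{ε} to FOLLOW(B); if β nullable, add FOLLOW(A).
FOLLOW(S) = {$, b, d}


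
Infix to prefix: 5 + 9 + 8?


left-to-right (same/higher precedence on left): tree is (+ (+ 5 9) 8)
Prefix: + + 5 9 8


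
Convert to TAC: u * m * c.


Break into single-operator statements:
t1 = u * m
t2 = t1 * c


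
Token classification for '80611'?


Pattern: digits only
Type: INTEGER_LITERAL


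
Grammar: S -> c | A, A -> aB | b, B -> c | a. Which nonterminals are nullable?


A nonterminal is nullable iff some alternative derives ε (directly, or every symbol in it is nullable)
Nullable: {}


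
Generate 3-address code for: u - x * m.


Break into single-operator statements:
t1 = x * m
t2 = u - t1


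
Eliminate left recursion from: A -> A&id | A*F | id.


Left-recursive alternatives: A&id, A*F; non-recursive: id
Introduce A': A -> idA', A' -> &idA' | *FA' | ε


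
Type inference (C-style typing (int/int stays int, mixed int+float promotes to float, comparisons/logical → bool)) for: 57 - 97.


Operand types: int - int
Rule: mixed int/float promotes to float; int/int stays int
Result type: int


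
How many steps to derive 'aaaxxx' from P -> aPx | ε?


Derivation: P => aPx => aaPxx => aaaPxxx => aaaxxx
Steps: 4


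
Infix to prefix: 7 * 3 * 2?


left-to-right (same/higher precedence on left): tree is (* (* 7 3) 2)
Prefix: * * 7 3 2


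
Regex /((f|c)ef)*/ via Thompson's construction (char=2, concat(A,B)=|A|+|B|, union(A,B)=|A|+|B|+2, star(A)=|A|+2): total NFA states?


Syntax tree has 4 char leaf(s), 1 union(s), 1 star(s)
chars contribute 4×2 = 8; each union adds +2; each star adds +2
Total: 8 + 2 + 2 = 12 states


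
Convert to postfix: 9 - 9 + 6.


Left to right (same or higher precedence on left)
Postfix: 9 9 - 6 +


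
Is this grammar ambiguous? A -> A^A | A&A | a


'a^a&a' has two parse trees (no precedence encoded between ^ and &)
Ambiguous


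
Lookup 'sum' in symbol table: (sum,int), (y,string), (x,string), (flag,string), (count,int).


Lookup 'sum' → type int


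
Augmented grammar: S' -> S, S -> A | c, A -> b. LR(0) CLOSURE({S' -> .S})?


Start: S' -> .S
For each item with dot before a nonterminal B, add B -> .γ for every B-production
Closure: [S' -> .S, S -> .A, S -> .c, A -> .b]


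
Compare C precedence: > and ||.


'>' is relational (level 7); '||' is logical OR (level 1)
Higher level binds tighter
'>' has higher precedence than '||'


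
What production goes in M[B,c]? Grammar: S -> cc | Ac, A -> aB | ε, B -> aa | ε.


For [B, c]: ε is nullable and 'c' ∈ FOLLOW(B)
Entry: B -> ε


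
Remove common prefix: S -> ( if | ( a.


Common prefix: '('
Factored: S -> ( S', S' -> if | a


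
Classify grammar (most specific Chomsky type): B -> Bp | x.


Left-linear: every RHS is a terminal or one nonterminal followed by a terminal
Classification: Type 3 (Regular)


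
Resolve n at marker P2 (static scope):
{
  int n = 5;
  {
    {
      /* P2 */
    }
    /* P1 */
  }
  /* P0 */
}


P2's block does not declare n; resolves to the enclosing declaration at depth 0
n = 5


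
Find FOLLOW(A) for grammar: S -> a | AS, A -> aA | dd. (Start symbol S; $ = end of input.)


$ ∈ FOLLOW(S). For each A -> αBβ: add FIRST(β)\{ε} to FOLLOW(B); if β nullable, add FOLLOW(A).
FOLLOW(A) = {a, d}


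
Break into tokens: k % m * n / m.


Scan left to right, longest-match per lexeme
Tokens: ID(k), OP(%), ID(m), OP(*), ID(n), OP(/), ID(m)


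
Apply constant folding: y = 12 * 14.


12 * 14 = 168 at compile time
Optimized: y = 168


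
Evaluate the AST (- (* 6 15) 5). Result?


Evaluate inner: (* 6 15) = 90
Evaluate root: (- 90 5) = 85
Result: 85


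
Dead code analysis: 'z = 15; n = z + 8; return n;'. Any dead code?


z is read by n's definition; n is returned
No dead code


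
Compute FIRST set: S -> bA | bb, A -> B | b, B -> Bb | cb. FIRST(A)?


Per alternative of A: FIRST(B) = {c}; FIRST(b) = {b}
FIRST(A) = {b, c}


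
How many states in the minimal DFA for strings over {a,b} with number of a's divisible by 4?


Track (count of a) mod 4: states 0..3, accept at 0
Minimal DFA: 4 states


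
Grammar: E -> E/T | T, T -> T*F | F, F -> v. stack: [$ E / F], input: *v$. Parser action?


'F' (not preceded by T*) is the handle for T -> F
Action: reduce (T -> F)


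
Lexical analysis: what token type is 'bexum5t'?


Pattern: letter/underscore followed by alphanumerics, not a keyword
Type: IDENTIFIER


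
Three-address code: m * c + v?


Break into single-operator statements:
t1 = m * c
t2 = t1 + v


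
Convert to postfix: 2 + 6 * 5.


* has higher precedence, evaluate 6*5 first
Postfix: 2 6 5 * +


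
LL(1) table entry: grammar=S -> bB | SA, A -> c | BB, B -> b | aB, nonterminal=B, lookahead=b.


For [B, b]: 'b' ∈ FIRST(b)
Entry: B -> b


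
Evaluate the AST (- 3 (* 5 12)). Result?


Evaluate inner: (* 5 12) = 60
Evaluate root: (- 3 60) = -57
Result: -57


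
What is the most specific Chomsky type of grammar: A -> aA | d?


Right-linear: every RHS is a terminal or a terminal followed by one nonterminal
Classification: Type 3 (Regular)


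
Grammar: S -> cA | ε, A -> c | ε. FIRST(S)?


Per alternative of S: FIRST(cA) = {c}; FIRST(ε) = {ε}
FIRST(S) = {c, ε}


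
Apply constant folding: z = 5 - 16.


5 - 16 = -11 at compile time
Optimized: z = -11


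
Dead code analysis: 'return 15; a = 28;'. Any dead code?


statement follows a return and is unreachable
Dead: 'a = 28'


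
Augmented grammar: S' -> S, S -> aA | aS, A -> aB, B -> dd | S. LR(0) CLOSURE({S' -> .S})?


Start: S' -> .S
For each item with dot before a nonterminal B, add B -> .γ for every B-production
Closure: [S' -> .S, S -> .aA, S -> .aS]


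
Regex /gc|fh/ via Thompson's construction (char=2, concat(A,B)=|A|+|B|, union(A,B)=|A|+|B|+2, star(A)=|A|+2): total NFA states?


Syntax tree has 4 char leaf(s), 1 union(s), 0 star(s)
chars contribute 4×2 = 8; each union adds +2; each star adds +2
Total: 8 + 2 + 0 = 10 states


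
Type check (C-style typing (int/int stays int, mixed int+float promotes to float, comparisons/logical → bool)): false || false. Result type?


Operand types: bool || bool
Rule: logical operators take bool operands and yield bool
Result type: bool


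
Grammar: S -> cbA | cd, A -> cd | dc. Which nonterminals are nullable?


A nonterminal is nullable iff some alternative derives ε (directly, or every symbol in it is nullable)
Nullable: {}


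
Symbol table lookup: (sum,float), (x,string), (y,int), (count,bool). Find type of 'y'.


Lookup 'y' → type int


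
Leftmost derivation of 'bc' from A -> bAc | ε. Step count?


Derivation: A => bAc => bc
Steps: 2


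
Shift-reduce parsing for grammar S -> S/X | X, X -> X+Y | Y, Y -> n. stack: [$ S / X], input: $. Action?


handle 'S/X' on top; lookahead ∈ FOLLOW(S) = {/, $}
Action: reduce (S -> S/X)


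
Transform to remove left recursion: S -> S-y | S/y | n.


Left-recursive alternatives: S-y, S/y; non-recursive: n
Introduce S': S -> nS', S' -> -yS' | /yS' | ε


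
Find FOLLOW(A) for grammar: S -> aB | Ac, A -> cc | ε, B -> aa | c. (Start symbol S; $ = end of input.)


$ ∈ FOLLOW(S). For each A -> αBβ: add FIRST(β)\{ε} to FOLLOW(B); if β nullable, add FOLLOW(A).
FOLLOW(A) = {c}


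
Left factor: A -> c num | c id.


Common prefix: 'c'
Factored: A -> c A', A' -> num | id


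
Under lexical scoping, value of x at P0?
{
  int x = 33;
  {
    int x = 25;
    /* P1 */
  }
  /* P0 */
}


x declared in the same block as P0
x = 33


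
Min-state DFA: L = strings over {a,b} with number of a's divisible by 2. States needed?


Track (count of a) mod 2: states 0..1, accept at 0
Minimal DFA: 2 states


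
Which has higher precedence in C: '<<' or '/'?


'/' is multiplicative (level 10); '<<' is shift (level 8)
Higher level binds tighter
'/' has higher precedence than '<<'


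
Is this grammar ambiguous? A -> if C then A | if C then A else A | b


dangling else: 'if C then if C then b else b' parses two ways
Ambiguous


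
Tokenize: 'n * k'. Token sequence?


Scan left to right, longest-match per lexeme
Tokens: ID(n), OP(*), ID(k)


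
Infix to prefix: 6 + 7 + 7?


left-to-right (same/higher precedence on left): tree is (+ (+ 6 7) 7)
Prefix: + + 6 7 7


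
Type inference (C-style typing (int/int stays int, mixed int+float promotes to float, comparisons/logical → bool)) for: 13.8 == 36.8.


Operand types: float == float
Rule: comparison yields bool
Result type: bool


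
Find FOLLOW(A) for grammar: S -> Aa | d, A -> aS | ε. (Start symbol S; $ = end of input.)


$ ∈ FOLLOW(S). For each A -> αBβ: add FIRST(β)\{ε} to FOLLOW(B); if β nullable, add FOLLOW(A).
FOLLOW(A) = {a}


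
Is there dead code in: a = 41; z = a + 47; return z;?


a is read by z's definition; z is returned
No dead code


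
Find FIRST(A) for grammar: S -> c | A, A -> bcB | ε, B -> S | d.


Per alternative of A: FIRST(bcB) = {b}; FIRST(ε) = {ε}
FIRST(A) = {b, ε}
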